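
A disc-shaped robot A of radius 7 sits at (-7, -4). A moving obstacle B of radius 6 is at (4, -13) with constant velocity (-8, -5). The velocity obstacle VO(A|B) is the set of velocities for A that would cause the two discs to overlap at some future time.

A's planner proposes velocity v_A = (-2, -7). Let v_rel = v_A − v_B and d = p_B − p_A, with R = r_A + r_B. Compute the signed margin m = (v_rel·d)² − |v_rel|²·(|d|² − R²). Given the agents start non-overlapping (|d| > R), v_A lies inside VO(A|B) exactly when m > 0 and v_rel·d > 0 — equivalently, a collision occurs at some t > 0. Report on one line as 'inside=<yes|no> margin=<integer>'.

d = (11, -9),  |d|² = 202;  R = 7+6 = 13,  c = 202−13² = 33
v_rel = (6, -2),  |v_rel|² = 40;  v_rel·d = (6)·(11) + (-2)·(-9) = 84
40·t² − 168·t + 33 = 0  ⇒  m = 84² − 40·33 = 5736
m = 5736 > 0,  v_rel·d = 84 > 0  ⇒  inside

inside=yes margin=5736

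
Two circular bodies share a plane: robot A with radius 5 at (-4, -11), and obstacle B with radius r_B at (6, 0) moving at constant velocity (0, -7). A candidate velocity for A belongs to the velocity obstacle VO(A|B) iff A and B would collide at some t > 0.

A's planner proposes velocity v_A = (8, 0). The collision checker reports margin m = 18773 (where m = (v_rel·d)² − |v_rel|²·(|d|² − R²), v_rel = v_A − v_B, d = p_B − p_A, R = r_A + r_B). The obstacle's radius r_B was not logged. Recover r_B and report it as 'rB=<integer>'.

m = 18773
d = (10, 11);  v_rel = (8, 7),  |v_rel|² = 113
v_rel×d = (8)·(11) − (7)·(10) = 18
since m = R²·113 − 18²:  R² = (324 + 18773) / 113 = 169
R = √169 = 13  ⇒  r_B = 13 − 5 = 8

rB=8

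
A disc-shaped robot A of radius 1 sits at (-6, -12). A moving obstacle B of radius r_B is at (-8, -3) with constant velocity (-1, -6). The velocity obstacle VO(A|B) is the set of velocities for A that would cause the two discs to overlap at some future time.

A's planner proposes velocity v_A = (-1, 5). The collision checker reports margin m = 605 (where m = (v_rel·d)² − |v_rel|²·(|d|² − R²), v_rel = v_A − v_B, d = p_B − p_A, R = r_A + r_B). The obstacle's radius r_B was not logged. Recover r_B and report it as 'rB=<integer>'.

m = 605
d = (-2, 9);  v_rel = (0, 11),  |v_rel|² = 121
v_rel×d = (0)·(9) − (11)·(-2) = 22
since m = R²·121 − 22²:  R² = (484 + 605) / 121 = 9
R = √9 = 3  ⇒  r_B = 3 − 1 = 2

rB=2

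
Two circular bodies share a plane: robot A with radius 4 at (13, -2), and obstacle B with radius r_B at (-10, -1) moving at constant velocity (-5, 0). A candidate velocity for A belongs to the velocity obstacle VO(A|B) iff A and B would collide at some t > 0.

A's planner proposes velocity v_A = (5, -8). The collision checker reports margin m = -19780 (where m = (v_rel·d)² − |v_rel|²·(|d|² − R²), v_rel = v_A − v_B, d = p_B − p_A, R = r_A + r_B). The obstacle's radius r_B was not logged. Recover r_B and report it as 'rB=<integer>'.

m = -19780
d = (-23, 1);  v_rel = (10, -8),  |v_rel|² = 164
v_rel×d = (10)·(1) − (-8)·(-23) = -174
since m = R²·164 − (-174)²:  R² = (30276 + -19780) / 164 = 64
R = √64 = 8  ⇒  r_B = 8 − 4 = 4

rB=4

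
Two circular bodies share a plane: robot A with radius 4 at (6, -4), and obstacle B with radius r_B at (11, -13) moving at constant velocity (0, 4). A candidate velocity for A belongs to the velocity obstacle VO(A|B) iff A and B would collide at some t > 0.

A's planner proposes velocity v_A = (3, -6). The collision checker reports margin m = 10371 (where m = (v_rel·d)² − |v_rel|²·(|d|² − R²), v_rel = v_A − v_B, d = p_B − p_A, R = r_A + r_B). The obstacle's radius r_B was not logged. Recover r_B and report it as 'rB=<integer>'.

m = 10371
d = (5, -9);  v_rel = (3, -10),  |v_rel|² = 109
v_rel×d = (3)·(-9) − (-10)·(5) = 23
since m = R²·109 − 23²:  R² = (529 + 10371) / 109 = 100
R = √100 = 10  ⇒  r_B = 10 − 4 = 6

rB=6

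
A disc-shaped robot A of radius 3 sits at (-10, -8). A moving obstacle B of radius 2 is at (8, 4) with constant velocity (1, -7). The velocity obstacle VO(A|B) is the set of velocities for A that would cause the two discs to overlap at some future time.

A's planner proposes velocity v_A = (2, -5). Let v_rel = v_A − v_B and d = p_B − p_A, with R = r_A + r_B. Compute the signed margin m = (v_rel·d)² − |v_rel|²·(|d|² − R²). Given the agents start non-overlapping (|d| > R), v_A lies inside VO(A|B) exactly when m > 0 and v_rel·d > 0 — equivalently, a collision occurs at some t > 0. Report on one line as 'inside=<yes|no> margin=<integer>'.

d = (18, 12),  |d|² = 468;  R = 3+2 = 5,  c = 468−5² = 443
v_rel = (1, 2),  |v_rel|² = 5;  v_rel·d = (1)·(18) + (2)·(12) = 42
5·t² − 84·t + 443 = 0  ⇒  m = 42² − 5·443 = -451
m = -451 < 0,  v_rel·d = 42 > 0  ⇒  outside

inside=no margin=-451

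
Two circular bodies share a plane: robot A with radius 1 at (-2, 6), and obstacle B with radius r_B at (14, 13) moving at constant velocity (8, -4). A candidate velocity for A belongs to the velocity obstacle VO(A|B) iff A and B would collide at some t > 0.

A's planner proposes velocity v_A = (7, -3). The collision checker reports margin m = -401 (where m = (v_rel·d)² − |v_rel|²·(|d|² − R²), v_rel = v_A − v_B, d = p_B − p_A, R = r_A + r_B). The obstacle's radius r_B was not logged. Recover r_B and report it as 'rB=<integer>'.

m = -401
d = (16, 7);  v_rel = (-1, 1),  |v_rel|² = 2
v_rel×d = (-1)·(7) − (1)·(16) = -23
since m = R²·2 − (-23)²:  R² = (529 + -401) / 2 = 64
R = √64 = 8  ⇒  r_B = 8 − 1 = 7

rB=7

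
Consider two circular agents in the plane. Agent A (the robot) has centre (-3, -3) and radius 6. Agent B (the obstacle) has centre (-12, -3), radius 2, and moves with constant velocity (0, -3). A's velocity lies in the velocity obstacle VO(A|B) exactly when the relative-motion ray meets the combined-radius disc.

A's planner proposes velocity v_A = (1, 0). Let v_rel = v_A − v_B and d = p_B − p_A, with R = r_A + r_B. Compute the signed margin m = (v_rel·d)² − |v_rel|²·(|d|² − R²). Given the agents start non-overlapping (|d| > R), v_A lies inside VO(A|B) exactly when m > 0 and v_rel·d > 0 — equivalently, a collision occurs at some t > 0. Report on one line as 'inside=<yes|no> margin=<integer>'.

d = (-9, 0),  |d|² = 81;  R = 6+2 = 8,  c = 81−8² = 17
v_rel = (1, 3),  |v_rel|² = 10;  v_rel·d = (1)·(-9) + (3)·(0) = -9
10·t² + 18·t + 17 = 0  ⇒  m = (-9)² − 10·17 = -89
m = -89 < 0,  v_rel·d = -9 < 0  ⇒  outside

inside=no margin=-89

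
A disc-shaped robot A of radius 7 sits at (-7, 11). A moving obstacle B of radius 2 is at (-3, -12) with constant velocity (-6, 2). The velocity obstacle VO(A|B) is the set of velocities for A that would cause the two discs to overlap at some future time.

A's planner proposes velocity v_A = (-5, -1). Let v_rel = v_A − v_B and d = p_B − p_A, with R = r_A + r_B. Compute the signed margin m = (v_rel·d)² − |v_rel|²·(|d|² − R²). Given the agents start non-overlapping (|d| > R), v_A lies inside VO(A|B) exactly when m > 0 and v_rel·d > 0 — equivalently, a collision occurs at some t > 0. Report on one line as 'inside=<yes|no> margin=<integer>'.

d = (4, -23),  |d|² = 545;  R = 7+2 = 9,  c = 545−9² = 464
v_rel = (1, -3),  |v_rel|² = 10;  v_rel·d = (1)·(4) + (-3)·(-23) = 73
10·t² − 146·t + 464 = 0  ⇒  m = 73² − 10·464 = 689
m = 689 > 0,  v_rel·d = 73 > 0  ⇒  inside

inside=yes margin=689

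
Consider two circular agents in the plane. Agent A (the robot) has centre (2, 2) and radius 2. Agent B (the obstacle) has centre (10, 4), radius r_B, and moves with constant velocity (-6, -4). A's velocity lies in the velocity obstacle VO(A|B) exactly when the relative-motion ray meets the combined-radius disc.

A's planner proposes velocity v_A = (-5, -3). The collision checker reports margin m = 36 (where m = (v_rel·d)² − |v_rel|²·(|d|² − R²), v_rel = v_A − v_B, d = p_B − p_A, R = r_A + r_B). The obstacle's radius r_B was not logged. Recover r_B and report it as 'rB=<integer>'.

m = 36
d = (8, 2);  v_rel = (1, 1),  |v_rel|² = 2
v_rel×d = (1)·(2) − (1)·(8) = -6
since m = R²·2 − (-6)²:  R² = (36 + 36) / 2 = 36
R = √36 = 6  ⇒  r_B = 6 − 2 = 4

rB=4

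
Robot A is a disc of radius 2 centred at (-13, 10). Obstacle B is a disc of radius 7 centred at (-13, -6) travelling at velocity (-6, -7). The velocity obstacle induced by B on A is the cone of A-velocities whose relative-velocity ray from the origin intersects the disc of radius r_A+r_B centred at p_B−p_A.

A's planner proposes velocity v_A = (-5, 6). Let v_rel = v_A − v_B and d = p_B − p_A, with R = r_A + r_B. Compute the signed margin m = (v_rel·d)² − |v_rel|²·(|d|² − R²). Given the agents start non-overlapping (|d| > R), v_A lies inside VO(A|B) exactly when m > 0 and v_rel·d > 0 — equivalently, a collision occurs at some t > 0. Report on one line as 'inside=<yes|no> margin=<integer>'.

d = (0, -16),  |d|² = 256;  R = 2+7 = 9,  c = 256−9² = 175
v_rel = (1, 13),  |v_rel|² = 170;  v_rel·d = (1)·(0) + (13)·(-16) = -208
170·t² + 416·t + 175 = 0  ⇒  m = (-208)² − 170·175 = 13514
m = 13514 > 0,  v_rel·d = -208 < 0  ⇒  outside

inside=no margin=13514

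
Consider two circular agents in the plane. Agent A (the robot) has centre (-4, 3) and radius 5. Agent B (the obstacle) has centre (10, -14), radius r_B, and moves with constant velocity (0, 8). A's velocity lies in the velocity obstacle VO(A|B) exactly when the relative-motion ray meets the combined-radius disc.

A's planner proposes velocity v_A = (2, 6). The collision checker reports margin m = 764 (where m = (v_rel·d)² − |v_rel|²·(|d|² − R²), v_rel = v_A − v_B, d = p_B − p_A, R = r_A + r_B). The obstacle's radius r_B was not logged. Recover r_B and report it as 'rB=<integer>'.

m = 764
d = (14, -17);  v_rel = (2, -2),  |v_rel|² = 8
v_rel×d = (2)·(-17) − (-2)·(14) = -6
since m = R²·8 − (-6)²:  R² = (36 + 764) / 8 = 100
R = √100 = 10  ⇒  r_B = 10 − 5 = 5

rB=5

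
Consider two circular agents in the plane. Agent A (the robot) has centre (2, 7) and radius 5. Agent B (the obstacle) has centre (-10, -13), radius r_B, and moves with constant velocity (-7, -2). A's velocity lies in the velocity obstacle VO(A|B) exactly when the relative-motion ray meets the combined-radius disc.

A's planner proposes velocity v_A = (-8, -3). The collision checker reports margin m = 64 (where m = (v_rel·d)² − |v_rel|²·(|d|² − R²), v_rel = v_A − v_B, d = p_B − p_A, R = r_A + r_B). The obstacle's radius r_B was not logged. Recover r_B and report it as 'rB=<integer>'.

m = 64
d = (-12, -20);  v_rel = (-1, -1),  |v_rel|² = 2
v_rel×d = (-1)·(-20) − (-1)·(-12) = 8
since m = R²·2 − 8²:  R² = (64 + 64) / 2 = 64
R = √64 = 8  ⇒  r_B = 8 − 5 = 3

rB=3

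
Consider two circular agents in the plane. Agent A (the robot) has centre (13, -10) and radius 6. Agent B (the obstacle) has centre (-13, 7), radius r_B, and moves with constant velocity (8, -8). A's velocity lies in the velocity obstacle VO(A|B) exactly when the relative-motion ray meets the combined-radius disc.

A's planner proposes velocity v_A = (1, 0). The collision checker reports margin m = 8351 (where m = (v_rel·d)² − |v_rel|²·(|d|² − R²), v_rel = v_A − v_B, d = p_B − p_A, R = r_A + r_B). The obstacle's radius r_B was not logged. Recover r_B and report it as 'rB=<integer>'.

m = 8351
d = (-26, 17);  v_rel = (-7, 8),  |v_rel|² = 113
v_rel×d = (-7)·(17) − (8)·(-26) = 89
since m = R²·113 − 89²:  R² = (7921 + 8351) / 113 = 144
R = √144 = 12  ⇒  r_B = 12 − 6 = 6

rB=6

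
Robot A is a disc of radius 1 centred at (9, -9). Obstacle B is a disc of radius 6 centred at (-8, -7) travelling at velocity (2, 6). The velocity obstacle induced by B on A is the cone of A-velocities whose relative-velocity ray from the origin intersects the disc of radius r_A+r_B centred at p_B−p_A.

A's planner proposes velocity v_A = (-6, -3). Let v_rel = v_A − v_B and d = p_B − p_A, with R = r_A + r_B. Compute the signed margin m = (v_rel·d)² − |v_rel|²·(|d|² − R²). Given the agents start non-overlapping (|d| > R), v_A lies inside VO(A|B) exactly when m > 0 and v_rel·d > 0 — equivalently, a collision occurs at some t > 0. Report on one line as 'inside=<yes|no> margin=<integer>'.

d = (-17, 2),  |d|² = 293;  R = 1+6 = 7,  c = 293−7² = 244
v_rel = (-8, -9),  |v_rel|² = 145;  v_rel·d = (-8)·(-17) + (-9)·(2) = 118
145·t² − 236·t + 244 = 0  ⇒  m = 118² − 145·244 = -21456
m = -21456 < 0,  v_rel·d = 118 > 0  ⇒  outside

inside=no margin=-21456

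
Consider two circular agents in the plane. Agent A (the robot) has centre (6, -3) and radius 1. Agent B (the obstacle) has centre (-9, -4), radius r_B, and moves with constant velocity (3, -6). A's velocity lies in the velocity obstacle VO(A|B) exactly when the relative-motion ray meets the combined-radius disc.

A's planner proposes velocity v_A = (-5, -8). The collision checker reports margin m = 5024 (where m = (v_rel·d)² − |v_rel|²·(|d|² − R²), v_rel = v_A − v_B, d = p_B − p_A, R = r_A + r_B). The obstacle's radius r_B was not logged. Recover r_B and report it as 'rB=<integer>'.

m = 5024
d = (-15, -1);  v_rel = (-8, -2),  |v_rel|² = 68
v_rel×d = (-8)·(-1) − (-2)·(-15) = -22
since m = R²·68 − (-22)²:  R² = (484 + 5024) / 68 = 81
R = √81 = 9  ⇒  r_B = 9 − 1 = 8

rB=8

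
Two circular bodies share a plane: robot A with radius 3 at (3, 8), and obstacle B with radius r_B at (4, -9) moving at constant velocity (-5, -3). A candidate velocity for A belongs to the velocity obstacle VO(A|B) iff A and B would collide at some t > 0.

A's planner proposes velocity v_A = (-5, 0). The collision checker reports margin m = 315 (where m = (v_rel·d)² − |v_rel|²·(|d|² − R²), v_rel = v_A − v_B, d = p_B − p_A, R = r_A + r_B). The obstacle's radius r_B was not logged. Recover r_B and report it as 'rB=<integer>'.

m = 315
d = (1, -17);  v_rel = (0, 3),  |v_rel|² = 9
v_rel×d = (0)·(-17) − (3)·(1) = -3
since m = R²·9 − (-3)²:  R² = (9 + 315) / 9 = 36
R = √36 = 6  ⇒  r_B = 6 − 3 = 3

rB=3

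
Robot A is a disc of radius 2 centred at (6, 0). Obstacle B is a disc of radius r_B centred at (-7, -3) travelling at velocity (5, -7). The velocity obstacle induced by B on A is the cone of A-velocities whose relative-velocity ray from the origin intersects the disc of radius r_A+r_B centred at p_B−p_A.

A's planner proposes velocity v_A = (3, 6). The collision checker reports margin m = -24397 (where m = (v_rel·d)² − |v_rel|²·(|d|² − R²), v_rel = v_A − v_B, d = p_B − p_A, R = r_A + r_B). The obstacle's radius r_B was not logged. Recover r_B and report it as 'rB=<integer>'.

m = -24397
d = (-13, -3);  v_rel = (-2, 13),  |v_rel|² = 173
v_rel×d = (-2)·(-3) − (13)·(-13) = 175
since m = R²·173 − 175²:  R² = (30625 + -24397) / 173 = 36
R = √36 = 6  ⇒  r_B = 6 − 2 = 4

rB=4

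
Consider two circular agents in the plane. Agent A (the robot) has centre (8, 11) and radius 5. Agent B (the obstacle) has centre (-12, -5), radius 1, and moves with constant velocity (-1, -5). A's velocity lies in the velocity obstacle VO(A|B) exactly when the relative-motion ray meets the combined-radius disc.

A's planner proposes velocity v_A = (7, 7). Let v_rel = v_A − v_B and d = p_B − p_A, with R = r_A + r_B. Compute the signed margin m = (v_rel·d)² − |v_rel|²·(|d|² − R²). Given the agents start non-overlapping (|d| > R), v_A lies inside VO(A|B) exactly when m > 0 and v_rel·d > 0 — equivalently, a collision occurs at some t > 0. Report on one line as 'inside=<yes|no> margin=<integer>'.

d = (-20, -16),  |d|² = 656;  R = 5+1 = 6,  c = 656−6² = 620
v_rel = (8, 12),  |v_rel|² = 208;  v_rel·d = (8)·(-20) + (12)·(-16) = -352
208·t² + 704·t + 620 = 0  ⇒  m = (-352)² − 208·620 = -5056
m = -5056 < 0,  v_rel·d = -352 < 0  ⇒  outside

inside=no margin=-5056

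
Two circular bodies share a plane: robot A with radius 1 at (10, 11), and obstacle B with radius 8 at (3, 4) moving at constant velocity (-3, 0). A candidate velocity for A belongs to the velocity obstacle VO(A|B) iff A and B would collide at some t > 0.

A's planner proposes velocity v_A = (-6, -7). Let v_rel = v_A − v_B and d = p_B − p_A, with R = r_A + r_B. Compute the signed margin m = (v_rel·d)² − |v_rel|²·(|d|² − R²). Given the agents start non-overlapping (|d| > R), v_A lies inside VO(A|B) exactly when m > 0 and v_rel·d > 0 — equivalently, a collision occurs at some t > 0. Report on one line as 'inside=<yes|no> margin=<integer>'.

d = (-7, -7),  |d|² = 98;  R = 1+8 = 9,  c = 98−9² = 17
v_rel = (-3, -7),  |v_rel|² = 58;  v_rel·d = (-3)·(-7) + (-7)·(-7) = 70
58·t² − 140·t + 17 = 0  ⇒  m = 70² − 58·17 = 3914
m = 3914 > 0,  v_rel·d = 70 > 0  ⇒  inside

inside=yes margin=3914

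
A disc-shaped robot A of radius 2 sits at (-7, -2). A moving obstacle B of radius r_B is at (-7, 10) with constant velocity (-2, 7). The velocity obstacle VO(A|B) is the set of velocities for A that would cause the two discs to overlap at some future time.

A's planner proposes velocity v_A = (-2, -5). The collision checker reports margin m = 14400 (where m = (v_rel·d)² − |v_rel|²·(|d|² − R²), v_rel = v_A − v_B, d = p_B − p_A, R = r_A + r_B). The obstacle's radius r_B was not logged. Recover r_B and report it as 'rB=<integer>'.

m = 14400
d = (0, 12);  v_rel = (0, -12),  |v_rel|² = 144
v_rel×d = (0)·(12) − (-12)·(0) = 0
since m = R²·144 − 0²:  R² = (0 + 14400) / 144 = 100
R = √100 = 10  ⇒  r_B = 10 − 2 = 8

rB=8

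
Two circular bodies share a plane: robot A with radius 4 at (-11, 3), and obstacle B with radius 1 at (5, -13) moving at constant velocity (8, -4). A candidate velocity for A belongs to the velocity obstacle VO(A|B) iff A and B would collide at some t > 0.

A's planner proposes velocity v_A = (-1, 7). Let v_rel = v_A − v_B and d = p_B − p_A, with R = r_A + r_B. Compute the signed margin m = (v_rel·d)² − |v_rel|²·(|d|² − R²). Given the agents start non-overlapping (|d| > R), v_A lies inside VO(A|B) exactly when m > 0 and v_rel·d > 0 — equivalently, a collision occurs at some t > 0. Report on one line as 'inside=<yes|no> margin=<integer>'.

d = (16, -16),  |d|² = 512;  R = 4+1 = 5,  c = 512−5² = 487
v_rel = (-9, 11),  |v_rel|² = 202;  v_rel·d = (-9)·(16) + (11)·(-16) = -320
202·t² + 640·t + 487 = 0  ⇒  m = (-320)² − 202·487 = 4026
m = 4026 > 0,  v_rel·d = -320 < 0  ⇒  outside

inside=no margin=4026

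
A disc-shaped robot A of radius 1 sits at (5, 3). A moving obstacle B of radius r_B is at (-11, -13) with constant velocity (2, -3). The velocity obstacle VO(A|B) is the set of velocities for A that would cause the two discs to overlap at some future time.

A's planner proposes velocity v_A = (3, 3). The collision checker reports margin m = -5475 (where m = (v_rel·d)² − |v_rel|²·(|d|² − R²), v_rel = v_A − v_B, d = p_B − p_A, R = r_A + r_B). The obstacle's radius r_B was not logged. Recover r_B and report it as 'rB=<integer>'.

m = -5475
d = (-16, -16);  v_rel = (1, 6),  |v_rel|² = 37
v_rel×d = (1)·(-16) − (6)·(-16) = 80
since m = R²·37 − 80²:  R² = (6400 + -5475) / 37 = 25
R = √25 = 5  ⇒  r_B = 5 − 1 = 4

rB=4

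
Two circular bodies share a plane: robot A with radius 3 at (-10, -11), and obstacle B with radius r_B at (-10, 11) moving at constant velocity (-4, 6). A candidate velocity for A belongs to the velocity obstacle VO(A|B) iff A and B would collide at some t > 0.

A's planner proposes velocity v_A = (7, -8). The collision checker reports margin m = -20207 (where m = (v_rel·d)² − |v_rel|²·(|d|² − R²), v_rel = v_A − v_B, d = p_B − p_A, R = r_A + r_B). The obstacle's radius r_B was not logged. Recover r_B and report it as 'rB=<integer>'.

m = -20207
d = (0, 22);  v_rel = (11, -14),  |v_rel|² = 317
v_rel×d = (11)·(22) − (-14)·(0) = 242
since m = R²·317 − 242²:  R² = (58564 + -20207) / 317 = 121
R = √121 = 11  ⇒  r_B = 11 − 3 = 8

rB=8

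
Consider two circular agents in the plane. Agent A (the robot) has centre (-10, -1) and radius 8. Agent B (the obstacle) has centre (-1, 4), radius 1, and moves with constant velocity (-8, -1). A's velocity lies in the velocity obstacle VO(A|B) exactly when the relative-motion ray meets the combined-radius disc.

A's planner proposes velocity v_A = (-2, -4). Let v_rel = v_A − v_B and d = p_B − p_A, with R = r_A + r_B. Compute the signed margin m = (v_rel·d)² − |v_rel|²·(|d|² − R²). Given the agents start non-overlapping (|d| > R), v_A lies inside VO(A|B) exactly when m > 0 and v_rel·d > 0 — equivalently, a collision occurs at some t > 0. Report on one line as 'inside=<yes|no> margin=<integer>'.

d = (9, 5),  |d|² = 106;  R = 8+1 = 9,  c = 106−9² = 25
v_rel = (6, -3),  |v_rel|² = 45;  v_rel·d = (6)·(9) + (-3)·(5) = 39
45·t² − 78·t + 25 = 0  ⇒  m = 39² − 45·25 = 396
m = 396 > 0,  v_rel·d = 39 > 0  ⇒  inside

inside=yes margin=396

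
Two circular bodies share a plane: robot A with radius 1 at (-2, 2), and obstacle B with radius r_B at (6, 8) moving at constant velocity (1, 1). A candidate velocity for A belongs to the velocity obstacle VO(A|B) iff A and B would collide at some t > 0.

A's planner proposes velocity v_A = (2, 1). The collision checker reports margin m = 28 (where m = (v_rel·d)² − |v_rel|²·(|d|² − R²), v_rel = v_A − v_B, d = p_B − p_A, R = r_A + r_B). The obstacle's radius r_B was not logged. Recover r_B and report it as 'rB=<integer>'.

m = 28
d = (8, 6);  v_rel = (1, 0),  |v_rel|² = 1
v_rel×d = (1)·(6) − (0)·(8) = 6
since m = R²·1 − 6²:  R² = (36 + 28) / 1 = 64
R = √64 = 8  ⇒  r_B = 8 − 1 = 7

rB=7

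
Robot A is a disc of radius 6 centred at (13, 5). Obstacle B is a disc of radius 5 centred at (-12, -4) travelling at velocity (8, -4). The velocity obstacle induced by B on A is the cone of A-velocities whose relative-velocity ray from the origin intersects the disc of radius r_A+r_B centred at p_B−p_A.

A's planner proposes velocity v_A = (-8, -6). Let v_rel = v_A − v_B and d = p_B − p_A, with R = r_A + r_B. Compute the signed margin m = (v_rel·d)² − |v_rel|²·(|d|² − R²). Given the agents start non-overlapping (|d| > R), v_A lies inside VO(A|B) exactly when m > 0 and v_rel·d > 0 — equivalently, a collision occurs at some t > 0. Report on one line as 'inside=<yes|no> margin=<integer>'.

d = (-25, -9),  |d|² = 706;  R = 6+5 = 11,  c = 706−11² = 585
v_rel = (-16, -2),  |v_rel|² = 260;  v_rel·d = (-16)·(-25) + (-2)·(-9) = 418
260·t² − 836·t + 585 = 0  ⇒  m = 418² − 260·585 = 22624
m = 22624 > 0,  v_rel·d = 418 > 0  ⇒  inside

inside=yes margin=22624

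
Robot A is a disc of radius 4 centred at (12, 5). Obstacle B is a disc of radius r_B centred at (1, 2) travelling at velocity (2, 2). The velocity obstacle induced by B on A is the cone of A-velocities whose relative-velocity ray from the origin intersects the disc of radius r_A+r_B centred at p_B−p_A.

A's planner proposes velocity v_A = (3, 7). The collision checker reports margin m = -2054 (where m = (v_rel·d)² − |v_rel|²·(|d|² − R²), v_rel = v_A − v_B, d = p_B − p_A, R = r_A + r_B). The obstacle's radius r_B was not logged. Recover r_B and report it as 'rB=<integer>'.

m = -2054
d = (-11, -3);  v_rel = (1, 5),  |v_rel|² = 26
v_rel×d = (1)·(-3) − (5)·(-11) = 52
since m = R²·26 − 52²:  R² = (2704 + -2054) / 26 = 25
R = √25 = 5  ⇒  r_B = 5 − 4 = 1

rB=1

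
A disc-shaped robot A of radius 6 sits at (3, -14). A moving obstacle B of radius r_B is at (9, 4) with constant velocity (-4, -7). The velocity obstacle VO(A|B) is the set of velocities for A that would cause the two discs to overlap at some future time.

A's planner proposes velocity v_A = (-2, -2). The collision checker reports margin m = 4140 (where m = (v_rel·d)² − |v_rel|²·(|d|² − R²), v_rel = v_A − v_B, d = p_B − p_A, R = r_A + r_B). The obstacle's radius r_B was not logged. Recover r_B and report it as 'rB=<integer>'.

m = 4140
d = (6, 18);  v_rel = (2, 5),  |v_rel|² = 29
v_rel×d = (2)·(18) − (5)·(6) = 6
since m = R²·29 − 6²:  R² = (36 + 4140) / 29 = 144
R = √144 = 12  ⇒  r_B = 12 − 6 = 6

rB=6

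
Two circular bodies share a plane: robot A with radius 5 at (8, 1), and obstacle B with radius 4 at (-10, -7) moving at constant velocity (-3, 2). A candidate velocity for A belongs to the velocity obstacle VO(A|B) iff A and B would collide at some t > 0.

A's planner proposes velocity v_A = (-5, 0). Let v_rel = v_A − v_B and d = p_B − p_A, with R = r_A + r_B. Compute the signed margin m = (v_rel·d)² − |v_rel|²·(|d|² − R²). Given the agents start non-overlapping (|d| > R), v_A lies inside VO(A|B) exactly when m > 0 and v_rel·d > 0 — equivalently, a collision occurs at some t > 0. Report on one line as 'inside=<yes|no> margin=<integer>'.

d = (-18, -8),  |d|² = 388;  R = 5+4 = 9,  c = 388−9² = 307
v_rel = (-2, -2),  |v_rel|² = 8;  v_rel·d = (-2)·(-18) + (-2)·(-8) = 52
8·t² − 104·t + 307 = 0  ⇒  m = 52² − 8·307 = 248
m = 248 > 0,  v_rel·d = 52 > 0  ⇒  inside

inside=yes margin=248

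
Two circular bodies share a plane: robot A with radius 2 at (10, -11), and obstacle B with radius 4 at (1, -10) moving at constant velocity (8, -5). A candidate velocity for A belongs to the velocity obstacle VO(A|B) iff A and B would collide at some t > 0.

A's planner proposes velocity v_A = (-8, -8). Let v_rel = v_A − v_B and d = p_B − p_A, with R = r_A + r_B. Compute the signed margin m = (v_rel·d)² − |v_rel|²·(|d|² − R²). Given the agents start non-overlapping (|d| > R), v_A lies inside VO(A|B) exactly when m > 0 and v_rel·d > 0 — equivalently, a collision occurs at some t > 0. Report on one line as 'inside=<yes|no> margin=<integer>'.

d = (-9, 1),  |d|² = 82;  R = 2+4 = 6,  c = 82−6² = 46
v_rel = (-16, -3),  |v_rel|² = 265;  v_rel·d = (-16)·(-9) + (-3)·(1) = 141
265·t² − 282·t + 46 = 0  ⇒  m = 141² − 265·46 = 7691
m = 7691 > 0,  v_rel·d = 141 > 0  ⇒  inside

inside=yes margin=7691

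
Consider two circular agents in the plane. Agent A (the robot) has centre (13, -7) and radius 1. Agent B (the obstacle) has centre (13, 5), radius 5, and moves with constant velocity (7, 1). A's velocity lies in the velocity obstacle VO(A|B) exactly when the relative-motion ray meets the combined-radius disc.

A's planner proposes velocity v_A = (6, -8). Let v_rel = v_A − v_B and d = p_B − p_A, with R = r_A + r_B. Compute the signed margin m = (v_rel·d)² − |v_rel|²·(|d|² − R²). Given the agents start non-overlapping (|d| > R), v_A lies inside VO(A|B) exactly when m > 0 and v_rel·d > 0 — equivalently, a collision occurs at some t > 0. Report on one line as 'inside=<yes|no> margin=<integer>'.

d = (0, 12),  |d|² = 144;  R = 1+5 = 6,  c = 144−6² = 108
v_rel = (-1, -9),  |v_rel|² = 82;  v_rel·d = (-1)·(0) + (-9)·(12) = -108
82·t² + 216·t + 108 = 0  ⇒  m = (-108)² − 82·108 = 2808
m = 2808 > 0,  v_rel·d = -108 < 0  ⇒  outside

inside=no margin=2808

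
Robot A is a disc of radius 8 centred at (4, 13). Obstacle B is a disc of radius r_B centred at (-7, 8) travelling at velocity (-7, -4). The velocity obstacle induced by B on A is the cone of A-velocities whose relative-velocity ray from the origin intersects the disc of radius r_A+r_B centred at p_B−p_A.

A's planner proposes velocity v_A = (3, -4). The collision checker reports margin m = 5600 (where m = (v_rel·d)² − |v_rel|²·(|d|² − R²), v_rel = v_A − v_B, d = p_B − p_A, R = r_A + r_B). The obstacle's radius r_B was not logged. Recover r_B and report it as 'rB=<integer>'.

m = 5600
d = (-11, -5);  v_rel = (10, 0),  |v_rel|² = 100
v_rel×d = (10)·(-5) − (0)·(-11) = -50
since m = R²·100 − (-50)²:  R² = (2500 + 5600) / 100 = 81
R = √81 = 9  ⇒  r_B = 9 − 8 = 1

rB=1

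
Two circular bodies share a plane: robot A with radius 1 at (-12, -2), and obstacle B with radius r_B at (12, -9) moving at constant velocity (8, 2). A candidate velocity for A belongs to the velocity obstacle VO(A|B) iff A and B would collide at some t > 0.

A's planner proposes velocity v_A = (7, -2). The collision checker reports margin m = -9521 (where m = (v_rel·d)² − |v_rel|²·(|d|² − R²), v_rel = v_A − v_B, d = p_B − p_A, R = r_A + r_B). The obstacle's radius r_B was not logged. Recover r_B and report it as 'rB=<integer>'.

m = -9521
d = (24, -7);  v_rel = (-1, -4),  |v_rel|² = 17
v_rel×d = (-1)·(-7) − (-4)·(24) = 103
since m = R²·17 − 103²:  R² = (10609 + -9521) / 17 = 64
R = √64 = 8  ⇒  r_B = 8 − 1 = 7

rB=7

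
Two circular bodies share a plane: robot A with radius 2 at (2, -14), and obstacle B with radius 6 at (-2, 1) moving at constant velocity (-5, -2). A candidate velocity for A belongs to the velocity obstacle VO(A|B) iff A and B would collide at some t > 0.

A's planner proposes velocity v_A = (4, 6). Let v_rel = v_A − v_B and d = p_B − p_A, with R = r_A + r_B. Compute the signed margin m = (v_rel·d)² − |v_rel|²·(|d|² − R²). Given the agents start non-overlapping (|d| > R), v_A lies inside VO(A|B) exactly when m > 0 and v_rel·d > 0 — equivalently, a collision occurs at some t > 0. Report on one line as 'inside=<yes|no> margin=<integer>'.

d = (-4, 15),  |d|² = 241;  R = 2+6 = 8,  c = 241−8² = 177
v_rel = (9, 8),  |v_rel|² = 145;  v_rel·d = (9)·(-4) + (8)·(15) = 84
145·t² − 168·t + 177 = 0  ⇒  m = 84² − 145·177 = -18609
m = -18609 < 0,  v_rel·d = 84 > 0  ⇒  outside

inside=no margin=-18609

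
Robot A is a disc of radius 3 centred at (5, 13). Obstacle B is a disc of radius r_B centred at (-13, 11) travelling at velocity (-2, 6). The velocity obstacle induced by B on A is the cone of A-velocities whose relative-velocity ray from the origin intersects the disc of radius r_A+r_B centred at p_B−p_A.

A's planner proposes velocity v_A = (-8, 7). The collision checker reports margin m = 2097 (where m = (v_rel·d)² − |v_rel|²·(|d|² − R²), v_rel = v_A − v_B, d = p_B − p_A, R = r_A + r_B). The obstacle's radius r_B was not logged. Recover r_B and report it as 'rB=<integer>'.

m = 2097
d = (-18, -2);  v_rel = (-6, 1),  |v_rel|² = 37
v_rel×d = (-6)·(-2) − (1)·(-18) = 30
since m = R²·37 − 30²:  R² = (900 + 2097) / 37 = 81
R = √81 = 9  ⇒  r_B = 9 − 3 = 6

rB=6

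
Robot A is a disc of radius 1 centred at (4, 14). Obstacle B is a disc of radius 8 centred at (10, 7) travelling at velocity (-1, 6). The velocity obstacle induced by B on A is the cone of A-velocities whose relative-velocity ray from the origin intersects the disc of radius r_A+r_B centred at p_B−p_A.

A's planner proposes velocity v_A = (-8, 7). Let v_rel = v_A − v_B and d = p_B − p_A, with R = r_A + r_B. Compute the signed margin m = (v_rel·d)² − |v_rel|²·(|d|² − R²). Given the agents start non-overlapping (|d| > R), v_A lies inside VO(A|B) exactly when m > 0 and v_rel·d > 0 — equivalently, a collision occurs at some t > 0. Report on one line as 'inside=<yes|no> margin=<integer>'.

d = (6, -7),  |d|² = 85;  R = 1+8 = 9,  c = 85−9² = 4
v_rel = (-7, 1),  |v_rel|² = 50;  v_rel·d = (-7)·(6) + (1)·(-7) = -49
50·t² + 98·t + 4 = 0  ⇒  m = (-49)² − 50·4 = 2201
m = 2201 > 0,  v_rel·d = -49 < 0  ⇒  outside

inside=no margin=2201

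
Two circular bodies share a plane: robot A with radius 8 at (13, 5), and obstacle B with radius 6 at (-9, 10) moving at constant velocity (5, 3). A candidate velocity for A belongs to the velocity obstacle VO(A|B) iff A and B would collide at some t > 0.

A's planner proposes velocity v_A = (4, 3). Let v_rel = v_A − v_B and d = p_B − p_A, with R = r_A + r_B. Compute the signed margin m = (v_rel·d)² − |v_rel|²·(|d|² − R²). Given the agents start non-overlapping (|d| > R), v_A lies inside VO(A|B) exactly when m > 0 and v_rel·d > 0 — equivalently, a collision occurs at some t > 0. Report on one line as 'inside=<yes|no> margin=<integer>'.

d = (-22, 5),  |d|² = 509;  R = 8+6 = 14,  c = 509−14² = 313
v_rel = (-1, 0),  |v_rel|² = 1;  v_rel·d = (-1)·(-22) + (0)·(5) = 22
1·t² − 44·t + 313 = 0  ⇒  m = 22² − 1·313 = 171
m = 171 > 0,  v_rel·d = 22 > 0  ⇒  inside

inside=yes margin=171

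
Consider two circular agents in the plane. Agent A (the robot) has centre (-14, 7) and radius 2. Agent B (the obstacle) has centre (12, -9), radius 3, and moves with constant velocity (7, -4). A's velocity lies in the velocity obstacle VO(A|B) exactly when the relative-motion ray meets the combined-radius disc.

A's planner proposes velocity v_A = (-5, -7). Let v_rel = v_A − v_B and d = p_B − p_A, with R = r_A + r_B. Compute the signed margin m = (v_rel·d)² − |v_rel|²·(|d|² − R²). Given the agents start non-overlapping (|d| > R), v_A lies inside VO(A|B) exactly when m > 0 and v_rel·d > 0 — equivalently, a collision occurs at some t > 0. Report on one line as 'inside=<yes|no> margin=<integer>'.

d = (26, -16),  |d|² = 932;  R = 2+3 = 5,  c = 932−5² = 907
v_rel = (-12, -3),  |v_rel|² = 153;  v_rel·d = (-12)·(26) + (-3)·(-16) = -264
153·t² + 528·t + 907 = 0  ⇒  m = (-264)² − 153·907 = -69075
m = -69075 < 0,  v_rel·d = -264 < 0  ⇒  outside

inside=no margin=-69075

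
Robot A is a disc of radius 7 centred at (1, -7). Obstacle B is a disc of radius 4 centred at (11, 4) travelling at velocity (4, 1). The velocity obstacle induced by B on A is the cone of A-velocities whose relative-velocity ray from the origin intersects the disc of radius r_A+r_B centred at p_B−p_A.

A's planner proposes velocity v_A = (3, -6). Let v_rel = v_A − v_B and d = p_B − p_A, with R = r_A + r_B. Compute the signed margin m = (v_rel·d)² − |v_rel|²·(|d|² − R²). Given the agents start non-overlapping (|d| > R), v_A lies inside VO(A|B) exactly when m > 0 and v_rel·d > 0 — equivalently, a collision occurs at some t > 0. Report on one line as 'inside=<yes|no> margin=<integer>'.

d = (10, 11),  |d|² = 221;  R = 7+4 = 11,  c = 221−11² = 100
v_rel = (-1, -7),  |v_rel|² = 50;  v_rel·d = (-1)·(10) + (-7)·(11) = -87
50·t² + 174·t + 100 = 0  ⇒  m = (-87)² − 50·100 = 2569
m = 2569 > 0,  v_rel·d = -87 < 0  ⇒  outside

inside=no margin=2569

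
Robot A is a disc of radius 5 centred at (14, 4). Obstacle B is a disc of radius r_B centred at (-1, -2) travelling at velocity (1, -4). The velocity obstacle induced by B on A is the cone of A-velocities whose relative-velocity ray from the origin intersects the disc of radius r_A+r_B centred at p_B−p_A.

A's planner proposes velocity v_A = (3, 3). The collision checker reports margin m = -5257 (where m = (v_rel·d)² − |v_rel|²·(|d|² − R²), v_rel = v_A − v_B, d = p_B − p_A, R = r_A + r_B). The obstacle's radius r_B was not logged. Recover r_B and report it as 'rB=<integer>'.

m = -5257
d = (-15, -6);  v_rel = (2, 7),  |v_rel|² = 53
v_rel×d = (2)·(-6) − (7)·(-15) = 93
since m = R²·53 − 93²:  R² = (8649 + -5257) / 53 = 64
R = √64 = 8  ⇒  r_B = 8 − 5 = 3

rB=3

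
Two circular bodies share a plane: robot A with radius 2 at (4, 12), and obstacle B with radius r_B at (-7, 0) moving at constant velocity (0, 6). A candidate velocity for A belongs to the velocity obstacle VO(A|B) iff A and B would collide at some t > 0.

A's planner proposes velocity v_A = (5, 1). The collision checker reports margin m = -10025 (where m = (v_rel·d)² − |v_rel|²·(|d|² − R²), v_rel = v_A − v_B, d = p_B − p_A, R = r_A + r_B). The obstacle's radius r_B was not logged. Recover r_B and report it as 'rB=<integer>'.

m = -10025
d = (-11, -12);  v_rel = (5, -5),  |v_rel|² = 50
v_rel×d = (5)·(-12) − (-5)·(-11) = -115
since m = R²·50 − (-115)²:  R² = (13225 + -10025) / 50 = 64
R = √64 = 8  ⇒  r_B = 8 − 2 = 6

rB=6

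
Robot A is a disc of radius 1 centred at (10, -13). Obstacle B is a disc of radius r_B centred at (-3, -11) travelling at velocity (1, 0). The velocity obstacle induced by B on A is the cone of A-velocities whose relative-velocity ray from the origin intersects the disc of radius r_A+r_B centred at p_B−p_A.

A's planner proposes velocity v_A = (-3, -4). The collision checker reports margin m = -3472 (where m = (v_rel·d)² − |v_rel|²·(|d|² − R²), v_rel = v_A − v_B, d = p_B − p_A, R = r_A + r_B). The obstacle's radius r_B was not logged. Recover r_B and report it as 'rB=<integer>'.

m = -3472
d = (-13, 2);  v_rel = (-4, -4),  |v_rel|² = 32
v_rel×d = (-4)·(2) − (-4)·(-13) = -60
since m = R²·32 − (-60)²:  R² = (3600 + -3472) / 32 = 4
R = √4 = 2  ⇒  r_B = 2 − 1 = 1

rB=1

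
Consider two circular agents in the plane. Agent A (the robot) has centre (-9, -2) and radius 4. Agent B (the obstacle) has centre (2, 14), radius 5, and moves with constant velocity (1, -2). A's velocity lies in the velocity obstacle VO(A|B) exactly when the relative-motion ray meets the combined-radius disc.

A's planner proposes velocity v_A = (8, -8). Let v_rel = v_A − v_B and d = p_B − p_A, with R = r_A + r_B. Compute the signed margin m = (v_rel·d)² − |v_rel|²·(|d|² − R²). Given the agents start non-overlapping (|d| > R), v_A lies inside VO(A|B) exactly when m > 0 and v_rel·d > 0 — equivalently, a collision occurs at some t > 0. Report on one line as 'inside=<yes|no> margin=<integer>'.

d = (11, 16),  |d|² = 377;  R = 4+5 = 9,  c = 377−9² = 296
v_rel = (7, -6),  |v_rel|² = 85;  v_rel·d = (7)·(11) + (-6)·(16) = -19
85·t² + 38·t + 296 = 0  ⇒  m = (-19)² − 85·296 = -24799
m = -24799 < 0,  v_rel·d = -19 < 0  ⇒  outside

inside=no margin=-24799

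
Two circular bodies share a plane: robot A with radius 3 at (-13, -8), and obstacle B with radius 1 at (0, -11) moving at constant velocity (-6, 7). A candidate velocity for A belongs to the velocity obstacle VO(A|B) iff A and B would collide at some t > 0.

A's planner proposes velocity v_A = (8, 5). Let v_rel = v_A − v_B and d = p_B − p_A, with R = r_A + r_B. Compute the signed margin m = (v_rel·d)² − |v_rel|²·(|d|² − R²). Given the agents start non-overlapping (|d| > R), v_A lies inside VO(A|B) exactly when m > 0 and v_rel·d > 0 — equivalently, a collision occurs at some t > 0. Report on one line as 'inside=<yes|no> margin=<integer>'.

d = (13, -3),  |d|² = 178;  R = 3+1 = 4,  c = 178−4² = 162
v_rel = (14, -2),  |v_rel|² = 200;  v_rel·d = (14)·(13) + (-2)·(-3) = 188
200·t² − 376·t + 162 = 0  ⇒  m = 188² − 200·162 = 2944
m = 2944 > 0,  v_rel·d = 188 > 0  ⇒  inside

inside=yes margin=2944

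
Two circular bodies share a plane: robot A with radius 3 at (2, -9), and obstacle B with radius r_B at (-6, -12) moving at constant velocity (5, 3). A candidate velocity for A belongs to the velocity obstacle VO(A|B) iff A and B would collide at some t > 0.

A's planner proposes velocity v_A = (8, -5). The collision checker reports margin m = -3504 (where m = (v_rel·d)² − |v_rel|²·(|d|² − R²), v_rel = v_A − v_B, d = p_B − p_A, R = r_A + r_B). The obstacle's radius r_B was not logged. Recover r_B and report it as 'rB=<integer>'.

m = -3504
d = (-8, -3);  v_rel = (3, -8),  |v_rel|² = 73
v_rel×d = (3)·(-3) − (-8)·(-8) = -73
since m = R²·73 − (-73)²:  R² = (5329 + -3504) / 73 = 25
R = √25 = 5  ⇒  r_B = 5 − 3 = 2

rB=2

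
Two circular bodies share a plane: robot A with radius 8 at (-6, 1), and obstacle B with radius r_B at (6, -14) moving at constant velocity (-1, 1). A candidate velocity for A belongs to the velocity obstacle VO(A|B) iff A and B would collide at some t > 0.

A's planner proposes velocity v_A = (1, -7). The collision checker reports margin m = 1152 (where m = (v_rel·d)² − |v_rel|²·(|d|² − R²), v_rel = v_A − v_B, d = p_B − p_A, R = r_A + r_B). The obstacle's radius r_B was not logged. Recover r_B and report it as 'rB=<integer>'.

m = 1152
d = (12, -15);  v_rel = (2, -8),  |v_rel|² = 68
v_rel×d = (2)·(-15) − (-8)·(12) = 66
since m = R²·68 − 66²:  R² = (4356 + 1152) / 68 = 81
R = √81 = 9  ⇒  r_B = 9 − 8 = 1

rB=1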